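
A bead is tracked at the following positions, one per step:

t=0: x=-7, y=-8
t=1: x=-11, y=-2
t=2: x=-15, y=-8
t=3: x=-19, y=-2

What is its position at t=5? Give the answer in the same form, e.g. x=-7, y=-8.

X: linear, -4 per step → -27 at step 5.
Y: cycles through -8, -2 every 2 steps. Step 5 lands at position 1 of the cycle → -2.

x=-27, y=-2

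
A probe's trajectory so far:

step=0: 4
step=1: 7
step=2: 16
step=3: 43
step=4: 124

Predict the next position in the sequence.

367

Consecutive displacements +3, +9, +27, +81 scale by a factor of 3 each step.
step 5: 124 + 243 → 367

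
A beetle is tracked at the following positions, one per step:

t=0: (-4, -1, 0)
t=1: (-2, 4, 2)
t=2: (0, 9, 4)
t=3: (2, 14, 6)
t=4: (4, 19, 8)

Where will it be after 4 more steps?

(12, 39, 16)

The position changes by (+2, +5, +2) every step.
step 5: (4, 19, 8) + (+2, +5, +2) → (6, 24, 10)
step 6: (6, 24, 10) + (+2, +5, +2) → (8, 29, 12)
step 7: (8, 29, 12) + (+2, +5, +2) → (10, 34, 14)
step 8: (10, 34, 14) + (+2, +5, +2) → (12, 39, 16)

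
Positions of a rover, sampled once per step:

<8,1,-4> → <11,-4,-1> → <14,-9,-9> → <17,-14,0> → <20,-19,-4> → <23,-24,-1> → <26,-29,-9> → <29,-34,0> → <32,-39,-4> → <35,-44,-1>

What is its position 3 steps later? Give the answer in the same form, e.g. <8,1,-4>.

First: linear, +3 per step → 44 at step 12.
Second: linear, -5 per step → -59 at step 12.
Third: cycles through -4, -1, -9, 0 every 4 steps. Step 12 lands at position 0 of the cycle → -4.

<44,-59,-4>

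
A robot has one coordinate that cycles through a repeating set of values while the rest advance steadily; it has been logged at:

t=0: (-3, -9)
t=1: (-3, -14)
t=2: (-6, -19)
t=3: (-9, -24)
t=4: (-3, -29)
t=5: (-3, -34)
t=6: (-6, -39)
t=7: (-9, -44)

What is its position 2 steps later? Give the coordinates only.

(-3, -54)

The first coordinate repeats the cycle [-3, -3, -6, -9] with period 4; step 9 mod 4 = 1, giving -3.
The second coordinate changes by -5 each step, so at step 9 it is -9 + 9·(-5) = -54.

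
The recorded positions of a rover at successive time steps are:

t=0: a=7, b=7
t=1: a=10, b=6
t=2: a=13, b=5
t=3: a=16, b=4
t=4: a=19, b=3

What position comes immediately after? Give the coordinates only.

Constant displacement of (+3,-1) per step.
step 5: a=19, b=3 + (+3,-1) → a=22, b=2

a=22, b=2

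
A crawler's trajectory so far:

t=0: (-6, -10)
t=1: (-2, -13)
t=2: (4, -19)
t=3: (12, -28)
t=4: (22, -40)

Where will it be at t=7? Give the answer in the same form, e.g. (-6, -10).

Taking differences between consecutive positions: (+4, -3), (+6, -6), (+8, -9), (+10, -12). These grow by (+2, -3) each step.
step 5: (22, -40) + (+12, -15) → (34, -55)
step 6: (34, -55) + (+14, -18) → (48, -73)
step 7: (48, -73) + (+16, -21) → (64, -94)

(64, -94)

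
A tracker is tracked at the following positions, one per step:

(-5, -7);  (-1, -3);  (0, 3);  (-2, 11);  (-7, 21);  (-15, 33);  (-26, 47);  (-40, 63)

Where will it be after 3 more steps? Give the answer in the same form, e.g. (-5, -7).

(-100, 123)

Successive displacements: (+4, +4), (+1, +6), (-2, +8), (-5, +10), (-8, +12), (-11, +14), (-14, +16) — each changes by (-3, +2).
step 8: (-40, 63) + (-17, +18) → (-57, 81)
step 9: (-57, 81) + (-20, +20) → (-77, 101)
step 10: (-77, 101) + (-23, +22) → (-100, 123)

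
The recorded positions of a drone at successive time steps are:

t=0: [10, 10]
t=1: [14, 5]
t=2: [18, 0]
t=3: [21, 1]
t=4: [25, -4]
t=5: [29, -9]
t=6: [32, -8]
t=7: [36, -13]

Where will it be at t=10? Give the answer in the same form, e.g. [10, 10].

Step-to-step displacements: [+4, -5], [+4, -5], [+3, +1], [+4, -5], [+4, -5], [+3, +1], [+4, -5] — a repeating cycle of length 3.
step 8: apply [+4, -5] → [40, -18]
step 9: apply [+3, +1] → [43, -17]
step 10: apply [+4, -5] → [47, -22]

[47, -22]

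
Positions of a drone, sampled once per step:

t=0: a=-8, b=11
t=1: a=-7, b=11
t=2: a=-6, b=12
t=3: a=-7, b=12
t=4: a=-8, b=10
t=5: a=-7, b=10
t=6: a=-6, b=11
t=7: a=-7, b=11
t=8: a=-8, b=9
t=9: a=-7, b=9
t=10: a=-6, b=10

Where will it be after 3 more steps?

Step-to-step displacements: (+1,+0), (+1,+1), (-1,+0), (-1,-2), (+1,+0), (+1,+1), (-1,+0), (-1,-2), (+1,+0), (+1,+1) — a repeating cycle of length 4.
step 11: apply (-1,+0) → a=-7, b=10
step 12: apply (-1,-2) → a=-8, b=8
step 13: apply (+1,+0) → a=-7, b=8

a=-7, b=8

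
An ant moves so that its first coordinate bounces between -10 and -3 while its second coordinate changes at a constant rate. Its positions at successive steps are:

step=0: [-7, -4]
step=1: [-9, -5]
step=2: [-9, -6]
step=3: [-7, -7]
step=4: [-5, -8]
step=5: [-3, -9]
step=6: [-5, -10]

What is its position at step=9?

The first coordinate travels 2 per step and bounces off the walls at -10 and -3.
  step 7: -5 → -7
  step 8: -7 → -9
  step 9: -9 → -9
The second coordinate changes by -1 each step: at step 9 it is -13.

[-9, -13]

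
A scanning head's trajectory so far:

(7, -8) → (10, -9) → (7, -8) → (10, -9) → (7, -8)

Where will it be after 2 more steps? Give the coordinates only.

Step-to-step displacements: (+3, -1), (-3, +1), (+3, -1), (-3, +1); each is -1× the previous.
step 5: (7, -8) + (+3, -1) → (10, -9)
step 6: (10, -9) + (-3, +1) → (7, -8)

(7, -8)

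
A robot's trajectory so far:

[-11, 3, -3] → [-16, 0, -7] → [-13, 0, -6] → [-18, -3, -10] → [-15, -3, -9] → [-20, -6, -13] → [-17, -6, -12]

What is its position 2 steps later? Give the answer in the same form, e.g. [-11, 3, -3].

Step-to-step displacements: [-5, -3, -4], [+3, +0, +1], [-5, -3, -4], [+3, +0, +1], [-5, -3, -4], [+3, +0, +1] — a repeating cycle of length 2.
step 7: apply [-5, -3, -4] → [-22, -9, -16]
step 8: apply [+3, +0, +1] → [-19, -9, -15]

[-19, -9, -15]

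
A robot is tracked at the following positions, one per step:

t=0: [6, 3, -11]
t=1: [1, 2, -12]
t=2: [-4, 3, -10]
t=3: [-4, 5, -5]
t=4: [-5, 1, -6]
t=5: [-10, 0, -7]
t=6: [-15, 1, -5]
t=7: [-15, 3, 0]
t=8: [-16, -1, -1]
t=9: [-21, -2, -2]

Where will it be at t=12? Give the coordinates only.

[-27, -3, 4]

The moves between consecutive positions are [-5, -1, -1], [-5, +1, +2], [+0, +2, +5], [-1, -4, -1], [-5, -1, -1], [-5, +1, +2], [+0, +2, +5], [-1, -4, -1], [-5, -1, -1]; they repeat the 4-cycle [[-5, -1, -1], [-5, +1, +2], [+0, +2, +5], [-1, -4, -1]].
step 10: apply [-5, +1, +2] → [-26, -1, 0]
step 11: apply [+0, +2, +5] → [-26, 1, 5]
step 12: apply [-1, -4, -1] → [-27, -3, 4]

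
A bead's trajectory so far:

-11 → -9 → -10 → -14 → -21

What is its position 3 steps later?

-60

Taking differences between consecutive positions: +2, -1, -4, -7. These grow by -3 each step.
step 5: -21 − 10 → -31
step 6: -31 − 13 → -44
step 7: -44 − 16 → -60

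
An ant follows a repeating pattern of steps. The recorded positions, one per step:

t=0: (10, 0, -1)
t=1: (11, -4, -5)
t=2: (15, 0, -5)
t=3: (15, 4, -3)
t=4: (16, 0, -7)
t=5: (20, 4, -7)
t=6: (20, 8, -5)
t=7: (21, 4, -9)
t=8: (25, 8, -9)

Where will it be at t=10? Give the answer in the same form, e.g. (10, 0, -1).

(26, 8, -11)

Differencing gives (+1, -4, -4), (+4, +4, +0), (+0, +4, +2), (+1, -4, -4), (+4, +4, +0), (+0, +4, +2), (+1, -4, -4), (+4, +4, +0). This is the pattern (+1, -4, -4), (+4, +4, +0), (+0, +4, +2) repeated.
step 9: apply (+0, +4, +2) → (25, 12, -7)
step 10: apply (+1, -4, -4) → (26, 8, -11)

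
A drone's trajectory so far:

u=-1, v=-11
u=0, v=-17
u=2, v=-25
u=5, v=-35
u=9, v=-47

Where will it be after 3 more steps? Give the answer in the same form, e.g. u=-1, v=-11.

u=27, v=-95

Taking differences between consecutive positions: (+1, -6), (+2, -8), (+3, -10), (+4, -12). These grow by (+1, -2) each step.
step 5: u=9, v=-47 + (+5, -14) → u=14, v=-61
step 6: u=14, v=-61 + (+6, -16) → u=20, v=-77
step 7: u=20, v=-77 + (+7, -18) → u=27, v=-95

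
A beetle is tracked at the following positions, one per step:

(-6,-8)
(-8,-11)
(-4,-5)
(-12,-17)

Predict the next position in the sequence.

Consecutive displacements (-2,-3), (+4,+6), (-8,-12) scale by a factor of -2 each step.
step 4: (-12,-17) + (+16,+24) → (4,7)

(4,7)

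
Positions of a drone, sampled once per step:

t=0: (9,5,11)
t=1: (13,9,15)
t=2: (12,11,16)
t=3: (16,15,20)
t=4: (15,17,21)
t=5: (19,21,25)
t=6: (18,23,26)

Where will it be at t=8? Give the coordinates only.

The moves between consecutive positions are (+4,+4,+4), (-1,+2,+1), (+4,+4,+4), (-1,+2,+1), (+4,+4,+4), (-1,+2,+1); they repeat the 2-cycle [(+4,+4,+4), (-1,+2,+1)].
step 7: apply (+4,+4,+4) → (22,27,30)
step 8: apply (-1,+2,+1) → (21,29,31)

(21,29,31)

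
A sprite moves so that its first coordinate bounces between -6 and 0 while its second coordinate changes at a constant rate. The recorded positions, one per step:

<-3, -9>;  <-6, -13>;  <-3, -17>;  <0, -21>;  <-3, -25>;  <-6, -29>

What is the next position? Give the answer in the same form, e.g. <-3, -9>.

The first coordinate reflects between -6 and 0, moving 3 per step.
  step 6: -6 → -3
The second coordinate changes by -4 each step: at step 6 it is -33.

<-3, -33>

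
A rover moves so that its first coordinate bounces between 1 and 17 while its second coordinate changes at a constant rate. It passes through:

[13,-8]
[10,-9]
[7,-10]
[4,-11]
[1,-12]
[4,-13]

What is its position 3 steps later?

[13,-16]

The first coordinate reflects between 1 and 17, moving 3 per step.
  step 6: 4 → 7
  step 7: 7 → 10
  step 8: 10 → 13
The second coordinate changes by -1 each step: at step 8 it is -16.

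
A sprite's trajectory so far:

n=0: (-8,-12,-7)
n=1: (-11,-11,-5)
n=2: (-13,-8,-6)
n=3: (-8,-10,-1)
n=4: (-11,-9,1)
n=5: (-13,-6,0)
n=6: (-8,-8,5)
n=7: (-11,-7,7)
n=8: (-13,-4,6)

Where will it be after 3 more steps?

Step-to-step displacements: (-3,+1,+2), (-2,+3,-1), (+5,-2,+5), (-3,+1,+2), (-2,+3,-1), (+5,-2,+5), (-3,+1,+2), (-2,+3,-1) — a repeating cycle of length 3.
step 9: apply (+5,-2,+5) → (-8,-6,11)
step 10: apply (-3,+1,+2) → (-11,-5,13)
step 11: apply (-2,+3,-1) → (-13,-2,12)

(-13,-2,12)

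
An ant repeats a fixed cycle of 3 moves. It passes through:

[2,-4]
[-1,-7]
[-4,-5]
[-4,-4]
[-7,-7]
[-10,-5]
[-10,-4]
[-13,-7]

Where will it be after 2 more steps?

Step-to-step displacements: [-3,-3], [-3,+2], [+0,+1], [-3,-3], [-3,+2], [+0,+1], [-3,-3] — a repeating cycle of length 3.
step 8: apply [-3,+2] → [-16,-5]
step 9: apply [+0,+1] → [-16,-4]

[-16,-4]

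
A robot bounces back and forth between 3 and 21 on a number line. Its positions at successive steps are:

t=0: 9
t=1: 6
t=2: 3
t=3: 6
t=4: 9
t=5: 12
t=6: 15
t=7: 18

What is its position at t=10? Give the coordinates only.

The value travels 3 per step and bounces off the walls at 3 and 21.
  step 8: 18 → 21
  step 9: 21 → 18
  step 10: 18 → 15

15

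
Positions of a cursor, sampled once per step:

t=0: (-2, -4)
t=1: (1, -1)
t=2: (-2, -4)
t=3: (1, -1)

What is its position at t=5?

(1, -1)

The jumps are (+3, +3), (-3, -3), (+3, +3) — a geometric progression with ratio -1.
step 4: (1, -1) + (-3, -3) → (-2, -4)
step 5: (-2, -4) + (+3, +3) → (1, -1)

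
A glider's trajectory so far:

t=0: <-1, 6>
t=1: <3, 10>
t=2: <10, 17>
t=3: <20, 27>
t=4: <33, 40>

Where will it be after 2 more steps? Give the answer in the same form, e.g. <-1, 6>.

<68, 75>

Successive displacements: <+4, +4>, <+7, +7>, <+10, +10>, <+13, +13> — each changes by <+3, +3>.
step 5: <33, 40> + <+16, +16> → <49, 56>
step 6: <49, 56> + <+19, +19> → <68, 75>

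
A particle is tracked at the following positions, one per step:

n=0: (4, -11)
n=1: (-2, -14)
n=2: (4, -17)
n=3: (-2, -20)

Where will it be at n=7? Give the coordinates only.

(-2, -32)

First: cycles through 4, -2 every 2 steps. Step 7 lands at position 1 of the cycle → -2.
Second: linear, -3 per step → -32 at step 7.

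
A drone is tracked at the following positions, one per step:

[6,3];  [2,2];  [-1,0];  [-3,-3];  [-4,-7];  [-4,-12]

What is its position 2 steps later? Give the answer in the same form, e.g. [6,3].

Successive displacements: [-4,-1], [-3,-2], [-2,-3], [-1,-4], [+0,-5] — each changes by [+1,-1].
step 6: [-4,-12] + [+1,-6] → [-3,-18]
step 7: [-3,-18] + [+2,-7] → [-1,-25]

[-1,-25]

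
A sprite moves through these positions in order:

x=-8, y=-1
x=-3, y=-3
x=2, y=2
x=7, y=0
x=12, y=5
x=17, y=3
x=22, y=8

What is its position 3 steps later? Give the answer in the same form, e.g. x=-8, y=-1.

The moves between consecutive positions are (+5, -2), (+5, +5), (+5, -2), (+5, +5), (+5, -2), (+5, +5); they repeat the 2-cycle [(+5, -2), (+5, +5)].
step 7: apply (+5, -2) → x=27, y=6
step 8: apply (+5, +5) → x=32, y=11
step 9: apply (+5, -2) → x=37, y=9

x=37, y=9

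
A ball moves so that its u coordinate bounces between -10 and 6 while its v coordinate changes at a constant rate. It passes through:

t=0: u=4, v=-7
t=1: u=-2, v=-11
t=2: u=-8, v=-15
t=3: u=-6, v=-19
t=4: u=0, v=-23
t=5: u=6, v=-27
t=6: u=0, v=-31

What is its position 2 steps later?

The u coordinate reflects between -10 and 6, moving 6 per step.
  step 7: 0 → -6
  step 8: -6 → -8
The v coordinate changes by -4 each step: at step 8 it is -39.

u=-8, v=-39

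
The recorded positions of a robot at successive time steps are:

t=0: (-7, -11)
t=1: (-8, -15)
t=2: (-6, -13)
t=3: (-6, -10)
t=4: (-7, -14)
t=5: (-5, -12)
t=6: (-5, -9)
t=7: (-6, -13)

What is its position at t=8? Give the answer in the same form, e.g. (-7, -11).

(-4, -11)

Differencing gives (-1, -4), (+2, +2), (+0, +3), (-1, -4), (+2, +2), (+0, +3), (-1, -4). This is the pattern (-1, -4), (+2, +2), (+0, +3) repeated.
step 8: apply (+2, +2) → (-4, -11)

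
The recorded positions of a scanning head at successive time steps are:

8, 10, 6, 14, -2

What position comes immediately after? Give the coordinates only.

Consecutive displacements +2, -4, +8, -16 scale by a factor of -2 each step.
step 5: -2 + 32 → 30

30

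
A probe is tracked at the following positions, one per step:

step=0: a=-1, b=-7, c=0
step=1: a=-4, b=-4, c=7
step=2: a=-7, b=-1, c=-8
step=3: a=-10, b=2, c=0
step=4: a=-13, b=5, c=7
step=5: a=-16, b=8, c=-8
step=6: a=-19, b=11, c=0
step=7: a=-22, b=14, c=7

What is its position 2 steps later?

The a coordinate changes by -3 each step, so at step 9 it is -1 + 9·(-3) = -28.
The b coordinate changes by +3 each step, so at step 9 it is -7 + 9·(3) = 20.
The c coordinate repeats the cycle [0, 7, -8] with period 3; step 9 mod 3 = 0, giving 0.

a=-28, b=20, c=0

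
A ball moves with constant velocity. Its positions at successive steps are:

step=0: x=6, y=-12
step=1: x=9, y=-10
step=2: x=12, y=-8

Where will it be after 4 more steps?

Constant displacement of (+3,+2) per step.
step 3: x=12, y=-8 + (+3,+2) → x=15, y=-6
step 4: x=15, y=-6 + (+3,+2) → x=18, y=-4
step 5: x=18, y=-4 + (+3,+2) → x=21, y=-2
step 6: x=21, y=-2 + (+3,+2) → x=24, y=0

x=24, y=0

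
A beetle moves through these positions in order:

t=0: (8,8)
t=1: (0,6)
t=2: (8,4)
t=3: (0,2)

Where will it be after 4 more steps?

(0,-6)

First: cycles through 8, 0 every 2 steps. Step 7 lands at position 1 of the cycle → 0.
Second: linear, -2 per step → -6 at step 7.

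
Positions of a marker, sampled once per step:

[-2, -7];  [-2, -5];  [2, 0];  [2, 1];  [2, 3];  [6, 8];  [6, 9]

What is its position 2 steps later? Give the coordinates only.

[10, 16]

Step-to-step displacements: [+0, +2], [+4, +5], [+0, +1], [+0, +2], [+4, +5], [+0, +1] — a repeating cycle of length 3.
step 7: apply [+0, +2] → [6, 11]
step 8: apply [+4, +5] → [10, 16]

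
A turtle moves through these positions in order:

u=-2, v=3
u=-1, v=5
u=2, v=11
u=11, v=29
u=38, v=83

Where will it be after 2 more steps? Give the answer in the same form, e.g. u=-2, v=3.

Step-to-step displacements: (+1, +2), (+3, +6), (+9, +18), (+27, +54); each is 3× the previous.
step 5: u=38, v=83 + (+81, +162) → u=119, v=245
step 6: u=119, v=245 + (+243, +486) → u=362, v=731

u=362, v=731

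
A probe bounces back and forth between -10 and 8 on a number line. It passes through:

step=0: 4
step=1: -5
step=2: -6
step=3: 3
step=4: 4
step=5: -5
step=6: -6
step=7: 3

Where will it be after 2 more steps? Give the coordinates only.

The value reflects between -10 and 8, moving 9 per step.
  step 8: 3 → 4
  step 9: 4 → -5

-5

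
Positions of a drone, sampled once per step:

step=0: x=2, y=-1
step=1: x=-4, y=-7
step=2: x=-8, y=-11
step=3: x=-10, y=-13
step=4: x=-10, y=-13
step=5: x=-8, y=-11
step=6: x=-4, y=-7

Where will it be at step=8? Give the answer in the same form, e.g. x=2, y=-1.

x=10, y=7

First differences are (-6,-6), (-4,-4), (-2,-2), (+0,+0), (+2,+2), (+4,+4); their common second difference is (+2,+2) (constant acceleration).
step 7: x=-4, y=-7 + (+6,+6) → x=2, y=-1
step 8: x=2, y=-1 + (+8,+8) → x=10, y=7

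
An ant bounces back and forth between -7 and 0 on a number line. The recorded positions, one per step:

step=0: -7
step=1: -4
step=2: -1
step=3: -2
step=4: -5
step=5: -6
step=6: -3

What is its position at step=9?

The value travels 3 per step and bounces off the walls at -7 and 0.
  step 7: -3 → 0
  step 8: 0 → -3
  step 9: -3 → -6

-6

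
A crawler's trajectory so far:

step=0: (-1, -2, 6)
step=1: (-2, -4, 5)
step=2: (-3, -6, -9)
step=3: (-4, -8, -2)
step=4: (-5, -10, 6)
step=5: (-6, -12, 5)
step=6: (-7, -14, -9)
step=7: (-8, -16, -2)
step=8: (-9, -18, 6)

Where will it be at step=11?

(-12, -24, -2)

First: linear, -1 per step → -12 at step 11.
Second: linear, -2 per step → -24 at step 11.
Third: cycles through 6, 5, -9, -2 every 4 steps. Step 11 lands at position 3 of the cycle → -2.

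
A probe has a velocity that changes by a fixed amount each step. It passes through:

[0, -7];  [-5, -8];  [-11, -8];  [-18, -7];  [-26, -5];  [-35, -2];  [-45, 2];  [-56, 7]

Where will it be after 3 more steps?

[-95, 28]

First differences are [-5, -1], [-6, +0], [-7, +1], [-8, +2], [-9, +3], [-10, +4], [-11, +5]; their common second difference is [-1, +1] (constant acceleration).
step 8: [-56, 7] + [-12, +6] → [-68, 13]
step 9: [-68, 13] + [-13, +7] → [-81, 20]
step 10: [-81, 20] + [-14, +8] → [-95, 28]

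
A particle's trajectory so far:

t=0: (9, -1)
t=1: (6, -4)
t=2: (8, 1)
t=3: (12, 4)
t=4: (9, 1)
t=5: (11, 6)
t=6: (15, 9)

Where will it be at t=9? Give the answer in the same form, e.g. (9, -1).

(18, 14)

Differencing gives (-3, -3), (+2, +5), (+4, +3), (-3, -3), (+2, +5), (+4, +3). This is the pattern (-3, -3), (+2, +5), (+4, +3) repeated.
step 7: apply (-3, -3) → (12, 6)
step 8: apply (+2, +5) → (14, 11)
step 9: apply (+4, +3) → (18, 14)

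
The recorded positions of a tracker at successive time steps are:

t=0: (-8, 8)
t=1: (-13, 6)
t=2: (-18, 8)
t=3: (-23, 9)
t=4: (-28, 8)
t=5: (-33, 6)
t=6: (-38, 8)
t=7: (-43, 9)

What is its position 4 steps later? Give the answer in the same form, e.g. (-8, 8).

(-63, 9)

The first coordinate changes by -5 each step, so at step 11 it is -8 + 11·(-5) = -63.
The second coordinate repeats the cycle [8, 6, 8, 9] with period 4; step 11 mod 4 = 3, giving 9.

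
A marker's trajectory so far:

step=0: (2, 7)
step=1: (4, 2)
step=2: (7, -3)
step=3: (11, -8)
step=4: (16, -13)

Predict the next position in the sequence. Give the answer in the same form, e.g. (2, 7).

(22, -18)

First differences are (+2, -5), (+3, -5), (+4, -5), (+5, -5); their common second difference is (+1, +0) (constant acceleration).
step 5: (16, -13) + (+6, -5) → (22, -18)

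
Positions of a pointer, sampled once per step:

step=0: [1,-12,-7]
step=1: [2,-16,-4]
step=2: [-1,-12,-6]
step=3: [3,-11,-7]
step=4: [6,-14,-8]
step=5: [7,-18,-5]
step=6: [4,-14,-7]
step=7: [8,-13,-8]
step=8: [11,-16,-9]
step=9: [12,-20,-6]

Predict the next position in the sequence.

[9,-16,-8]

Differencing gives [+1,-4,+3], [-3,+4,-2], [+4,+1,-1], [+3,-3,-1], [+1,-4,+3], [-3,+4,-2], [+4,+1,-1], [+3,-3,-1], [+1,-4,+3]. This is the pattern [+1,-4,+3], [-3,+4,-2], [+4,+1,-1], [+3,-3,-1] repeated.
step 10: apply [-3,+4,-2] → [9,-16,-8]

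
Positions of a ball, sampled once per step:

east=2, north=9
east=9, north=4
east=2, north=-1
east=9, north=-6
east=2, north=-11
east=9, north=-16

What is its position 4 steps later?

east=9, north=-36

The east coordinate repeats the cycle [2, 9] with period 2; step 9 mod 2 = 1, giving 9.
The north coordinate changes by -5 each step, so at step 9 it is 9 + 9·(-5) = -36.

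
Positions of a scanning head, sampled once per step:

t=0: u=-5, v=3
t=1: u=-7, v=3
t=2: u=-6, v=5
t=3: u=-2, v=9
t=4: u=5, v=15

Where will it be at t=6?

u=28, v=33

First differences are (-2, +0), (+1, +2), (+4, +4), (+7, +6); their common second difference is (+3, +2) (constant acceleration).
step 5: u=5, v=15 + (+10, +8) → u=15, v=23
step 6: u=15, v=23 + (+13, +10) → u=28, v=33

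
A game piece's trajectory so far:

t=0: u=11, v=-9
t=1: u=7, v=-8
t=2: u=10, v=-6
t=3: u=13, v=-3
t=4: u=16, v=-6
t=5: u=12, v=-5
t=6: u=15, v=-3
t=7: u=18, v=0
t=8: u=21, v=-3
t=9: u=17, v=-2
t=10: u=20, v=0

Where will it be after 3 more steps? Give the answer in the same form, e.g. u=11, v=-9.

u=22, v=1

The moves between consecutive positions are (-4,+1), (+3,+2), (+3,+3), (+3,-3), (-4,+1), (+3,+2), (+3,+3), (+3,-3), (-4,+1), (+3,+2); they repeat the 4-cycle [(-4,+1), (+3,+2), (+3,+3), (+3,-3)].
step 11: apply (+3,+3) → u=23, v=3
step 12: apply (+3,-3) → u=26, v=0
step 13: apply (-4,+1) → u=22, v=1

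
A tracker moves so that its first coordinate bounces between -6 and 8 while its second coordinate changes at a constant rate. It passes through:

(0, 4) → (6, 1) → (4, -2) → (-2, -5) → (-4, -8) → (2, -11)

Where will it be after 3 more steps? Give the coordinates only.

The first coordinate travels 6 per step and bounces off the walls at -6 and 8.
  step 6: 2 → 8
  step 7: 8 → 2
  step 8: 2 → -4
The second coordinate changes by -3 each step: at step 8 it is -20.

(-4, -20)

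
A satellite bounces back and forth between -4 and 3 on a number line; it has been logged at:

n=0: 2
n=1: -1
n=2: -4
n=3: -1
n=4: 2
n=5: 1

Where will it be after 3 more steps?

0

The value reflects between -4 and 3, moving 3 per step.
  step 6: 1 → -2
  step 7: -2 → -3
  step 8: -3 → 0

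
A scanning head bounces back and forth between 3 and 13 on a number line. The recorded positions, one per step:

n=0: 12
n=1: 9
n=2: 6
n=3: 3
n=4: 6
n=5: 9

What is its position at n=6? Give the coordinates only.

The value reflects between 3 and 13, moving 3 per step.
  step 6: 9 → 12

12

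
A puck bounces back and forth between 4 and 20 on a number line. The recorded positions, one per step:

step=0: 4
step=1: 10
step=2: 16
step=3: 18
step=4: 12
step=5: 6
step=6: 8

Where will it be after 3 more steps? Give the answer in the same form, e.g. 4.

14

The value reflects between 4 and 20, moving 6 per step.
  step 7: 8 → 14
  step 8: 14 → 20
  step 9: 20 → 14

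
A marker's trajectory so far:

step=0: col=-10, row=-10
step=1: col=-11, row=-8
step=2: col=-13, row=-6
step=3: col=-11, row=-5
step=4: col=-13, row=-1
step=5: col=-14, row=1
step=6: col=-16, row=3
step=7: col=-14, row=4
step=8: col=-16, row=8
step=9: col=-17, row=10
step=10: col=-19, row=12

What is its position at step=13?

Differencing gives (-1,+2), (-2,+2), (+2,+1), (-2,+4), (-1,+2), (-2,+2), (+2,+1), (-2,+4), (-1,+2), (-2,+2). This is the pattern (-1,+2), (-2,+2), (+2,+1), (-2,+4) repeated.
step 11: apply (+2,+1) → col=-17, row=13
step 12: apply (-2,+4) → col=-19, row=17
step 13: apply (-1,+2) → col=-20, row=19

col=-20, row=19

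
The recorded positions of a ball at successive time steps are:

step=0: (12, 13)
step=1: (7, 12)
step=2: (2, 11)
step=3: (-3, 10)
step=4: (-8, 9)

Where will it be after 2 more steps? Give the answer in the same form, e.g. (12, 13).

The position changes by (-5, -1) every step.
step 5: (-8, 9) + (-5, -1) → (-13, 8)
step 6: (-13, 8) + (-5, -1) → (-18, 7)

(-18, 7)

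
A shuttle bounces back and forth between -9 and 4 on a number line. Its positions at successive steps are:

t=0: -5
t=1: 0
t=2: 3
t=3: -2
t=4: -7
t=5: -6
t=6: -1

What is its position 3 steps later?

-6

The value reflects between -9 and 4, moving 5 per step.
  step 7: -1 → 4
  step 8: 4 → -1
  step 9: -1 → -6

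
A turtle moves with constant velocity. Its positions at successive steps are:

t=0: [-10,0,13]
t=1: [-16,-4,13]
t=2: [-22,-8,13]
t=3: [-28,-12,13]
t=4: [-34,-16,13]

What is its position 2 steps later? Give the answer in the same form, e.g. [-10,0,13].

[-46,-24,13]

Constant displacement of [-6,-4,+0] per step.
step 5: [-34,-16,13] + [-6,-4,+0] → [-40,-20,13]
step 6: [-40,-20,13] + [-6,-4,+0] → [-46,-24,13]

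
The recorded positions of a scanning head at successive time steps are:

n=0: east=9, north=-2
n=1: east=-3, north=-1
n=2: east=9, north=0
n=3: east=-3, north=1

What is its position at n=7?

east=-3, north=5

The east coordinate repeats the cycle [9, -3] with period 2; step 7 mod 2 = 1, giving -3.
The north coordinate changes by +1 each step, so at step 7 it is -2 + 7·(1) = 5.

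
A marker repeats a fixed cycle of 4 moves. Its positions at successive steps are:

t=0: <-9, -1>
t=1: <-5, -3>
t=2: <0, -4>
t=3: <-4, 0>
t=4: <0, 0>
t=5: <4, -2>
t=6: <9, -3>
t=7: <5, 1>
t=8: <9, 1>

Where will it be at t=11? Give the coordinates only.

<14, 2>

Step-to-step displacements: <+4, -2>, <+5, -1>, <-4, +4>, <+4, +0>, <+4, -2>, <+5, -1>, <-4, +4>, <+4, +0> — a repeating cycle of length 4.
step 9: apply <+4, -2> → <13, -1>
step 10: apply <+5, -1> → <18, -2>
step 11: apply <-4, +4> → <14, 2>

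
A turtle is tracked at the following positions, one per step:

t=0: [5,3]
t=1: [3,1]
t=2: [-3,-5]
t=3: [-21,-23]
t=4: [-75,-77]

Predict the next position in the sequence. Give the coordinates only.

Consecutive displacements [-2,-2], [-6,-6], [-18,-18], [-54,-54] scale by a factor of 3 each step.
step 5: [-75,-77] + [-162,-162] → [-237,-239]

[-237,-239]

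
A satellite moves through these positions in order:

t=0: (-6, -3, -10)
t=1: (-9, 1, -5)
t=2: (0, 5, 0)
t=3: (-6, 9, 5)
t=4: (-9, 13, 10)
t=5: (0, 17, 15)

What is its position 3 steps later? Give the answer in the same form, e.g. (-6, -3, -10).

First: cycles through -6, -9, 0 every 3 steps. Step 8 lands at position 2 of the cycle → 0.
Second: linear, +4 per step → 29 at step 8.
Third: linear, +5 per step → 30 at step 8.

(0, 29, 30)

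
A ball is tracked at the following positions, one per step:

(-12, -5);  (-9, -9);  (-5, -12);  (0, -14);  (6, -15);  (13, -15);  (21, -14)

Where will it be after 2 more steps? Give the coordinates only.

Taking differences between consecutive positions: (+3, -4), (+4, -3), (+5, -2), (+6, -1), (+7, +0), (+8, +1). These grow by (+1, +1) each step.
step 7: (21, -14) + (+9, +2) → (30, -12)
step 8: (30, -12) + (+10, +3) → (40, -9)

(40, -9)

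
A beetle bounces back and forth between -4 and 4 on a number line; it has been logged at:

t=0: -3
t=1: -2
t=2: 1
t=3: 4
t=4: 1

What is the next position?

The value reflects between -4 and 4, moving 3 per step.
  step 5: 1 → -2

-2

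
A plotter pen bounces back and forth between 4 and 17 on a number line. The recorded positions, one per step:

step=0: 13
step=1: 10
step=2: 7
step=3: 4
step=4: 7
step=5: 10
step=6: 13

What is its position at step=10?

The value reflects between 4 and 17, moving 3 per step.
  step 7: 13 → 16
  step 8: 16 → 15
  step 9: 15 → 12
  step 10: 12 → 9

9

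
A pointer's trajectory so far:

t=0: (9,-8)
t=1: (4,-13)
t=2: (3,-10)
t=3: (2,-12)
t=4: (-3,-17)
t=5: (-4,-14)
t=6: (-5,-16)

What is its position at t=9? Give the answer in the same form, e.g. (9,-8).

(-12,-20)

The moves between consecutive positions are (-5,-5), (-1,+3), (-1,-2), (-5,-5), (-1,+3), (-1,-2); they repeat the 3-cycle [(-5,-5), (-1,+3), (-1,-2)].
step 7: apply (-5,-5) → (-10,-21)
step 8: apply (-1,+3) → (-11,-18)
step 9: apply (-1,-2) → (-12,-20)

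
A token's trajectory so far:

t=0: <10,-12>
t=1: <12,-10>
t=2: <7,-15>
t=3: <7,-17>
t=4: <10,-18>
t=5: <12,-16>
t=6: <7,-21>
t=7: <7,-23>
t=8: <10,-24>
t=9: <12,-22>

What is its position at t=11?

Step-to-step displacements: <+2,+2>, <-5,-5>, <+0,-2>, <+3,-1>, <+2,+2>, <-5,-5>, <+0,-2>, <+3,-1>, <+2,+2> — a repeating cycle of length 4.
step 10: apply <-5,-5> → <7,-27>
step 11: apply <+0,-2> → <7,-29>

<7,-29>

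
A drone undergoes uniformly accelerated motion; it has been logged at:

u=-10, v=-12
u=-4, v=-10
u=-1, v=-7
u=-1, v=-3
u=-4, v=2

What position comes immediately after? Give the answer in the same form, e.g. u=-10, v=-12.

Successive displacements: (+6, +2), (+3, +3), (+0, +4), (-3, +5) — each changes by (-3, +1).
step 5: u=-4, v=2 + (-6, +6) → u=-10, v=8

u=-10, v=8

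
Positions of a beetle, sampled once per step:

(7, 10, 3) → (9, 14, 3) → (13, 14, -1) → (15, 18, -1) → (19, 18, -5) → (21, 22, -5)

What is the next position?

(25, 22, -9)

Differencing gives (+2, +4, +0), (+4, +0, -4), (+2, +4, +0), (+4, +0, -4), (+2, +4, +0). This is the pattern (+2, +4, +0), (+4, +0, -4) repeated.
step 6: apply (+4, +0, -4) → (25, 22, -9)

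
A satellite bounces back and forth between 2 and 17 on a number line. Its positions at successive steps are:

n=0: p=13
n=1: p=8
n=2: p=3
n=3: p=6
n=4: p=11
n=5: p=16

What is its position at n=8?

p=3

The value reflects between 2 and 17, moving 5 per step.
  step 6: 16 → 13
  step 7: 13 → 8
  step 8: 8 → 3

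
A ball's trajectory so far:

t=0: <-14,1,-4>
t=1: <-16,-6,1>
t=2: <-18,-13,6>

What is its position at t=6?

Constant displacement of <-2,-7,+5> per step.
step 3: <-18,-13,6> + <-2,-7,+5> → <-20,-20,11>
step 4: <-20,-20,11> + <-2,-7,+5> → <-22,-27,16>
step 5: <-22,-27,16> + <-2,-7,+5> → <-24,-34,21>
step 6: <-24,-34,21> + <-2,-7,+5> → <-26,-41,26>

<-26,-41,26>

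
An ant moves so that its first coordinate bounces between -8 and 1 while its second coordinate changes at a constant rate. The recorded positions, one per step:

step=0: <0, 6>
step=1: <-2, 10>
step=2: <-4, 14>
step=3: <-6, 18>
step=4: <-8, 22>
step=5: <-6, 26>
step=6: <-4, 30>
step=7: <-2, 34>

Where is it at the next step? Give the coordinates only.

<0, 38>

The first coordinate reflects between -8 and 1, moving 2 per step.
  step 8: -2 → 0
The second coordinate changes by +4 each step: at step 8 it is 38.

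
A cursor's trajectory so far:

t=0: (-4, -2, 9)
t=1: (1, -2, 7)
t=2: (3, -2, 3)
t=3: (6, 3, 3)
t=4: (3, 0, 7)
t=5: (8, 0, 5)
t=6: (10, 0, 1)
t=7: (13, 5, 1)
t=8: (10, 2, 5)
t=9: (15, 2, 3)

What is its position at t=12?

(17, 4, 3)

Step-to-step displacements: (+5, +0, -2), (+2, +0, -4), (+3, +5, +0), (-3, -3, +4), (+5, +0, -2), (+2, +0, -4), (+3, +5, +0), (-3, -3, +4), (+5, +0, -2) — a repeating cycle of length 4.
step 10: apply (+2, +0, -4) → (17, 2, -1)
step 11: apply (+3, +5, +0) → (20, 7, -1)
step 12: apply (-3, -3, +4) → (17, 4, 3)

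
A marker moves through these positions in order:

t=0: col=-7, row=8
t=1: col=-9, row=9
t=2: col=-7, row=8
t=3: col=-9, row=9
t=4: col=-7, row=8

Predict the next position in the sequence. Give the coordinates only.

col=-9, row=9

The jumps are (-2, +1), (+2, -1), (-2, +1), (+2, -1) — a geometric progression with ratio -1.
step 5: col=-7, row=8 + (-2, +1) → col=-9, row=9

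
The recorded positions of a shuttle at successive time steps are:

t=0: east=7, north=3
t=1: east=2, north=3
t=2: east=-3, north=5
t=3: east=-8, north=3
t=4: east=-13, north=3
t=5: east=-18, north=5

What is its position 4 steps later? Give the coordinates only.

East: linear, -5 per step → -38 at step 9.
North: cycles through 3, 3, 5 every 3 steps. Step 9 lands at position 0 of the cycle → 3.

east=-38, north=3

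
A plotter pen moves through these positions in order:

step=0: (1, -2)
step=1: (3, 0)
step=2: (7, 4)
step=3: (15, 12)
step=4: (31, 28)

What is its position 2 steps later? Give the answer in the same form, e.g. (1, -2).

(127, 124)

Step-to-step displacements: (+2, +2), (+4, +4), (+8, +8), (+16, +16); each is 2× the previous.
step 5: (31, 28) + (+32, +32) → (63, 60)
step 6: (63, 60) + (+64, +64) → (127, 124)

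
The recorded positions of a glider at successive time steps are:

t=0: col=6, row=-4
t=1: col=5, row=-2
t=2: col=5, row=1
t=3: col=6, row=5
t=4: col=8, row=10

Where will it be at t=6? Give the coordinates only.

col=15, row=23

Taking differences between consecutive positions: (-1,+2), (+0,+3), (+1,+4), (+2,+5). These grow by (+1,+1) each step.
step 5: col=8, row=10 + (+3,+6) → col=11, row=16
step 6: col=11, row=16 + (+4,+7) → col=15, row=23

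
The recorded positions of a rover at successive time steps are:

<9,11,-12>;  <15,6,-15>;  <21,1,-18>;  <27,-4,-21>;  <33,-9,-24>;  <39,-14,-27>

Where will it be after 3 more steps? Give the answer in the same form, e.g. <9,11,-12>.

<57,-29,-36>

The position changes by <+6,-5,-3> every step.
step 6: <39,-14,-27> + <+6,-5,-3> → <45,-19,-30>
step 7: <45,-19,-30> + <+6,-5,-3> → <51,-24,-33>
step 8: <51,-24,-33> + <+6,-5,-3> → <57,-29,-36>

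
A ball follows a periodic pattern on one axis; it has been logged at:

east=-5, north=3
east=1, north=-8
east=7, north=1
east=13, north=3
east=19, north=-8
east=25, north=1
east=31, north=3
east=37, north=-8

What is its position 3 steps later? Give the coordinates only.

east=55, north=-8

East: linear, +6 per step → 55 at step 10.
North: cycles through 3, -8, 1 every 3 steps. Step 10 lands at position 1 of the cycle → -8.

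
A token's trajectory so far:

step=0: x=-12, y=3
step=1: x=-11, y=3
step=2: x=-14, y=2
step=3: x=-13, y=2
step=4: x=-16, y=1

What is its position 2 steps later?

x=-18, y=0

Differencing gives (+1,+0), (-3,-1), (+1,+0), (-3,-1). This is the pattern (+1,+0), (-3,-1) repeated.
step 5: apply (+1,+0) → x=-15, y=1
step 6: apply (-3,-1) → x=-18, y=0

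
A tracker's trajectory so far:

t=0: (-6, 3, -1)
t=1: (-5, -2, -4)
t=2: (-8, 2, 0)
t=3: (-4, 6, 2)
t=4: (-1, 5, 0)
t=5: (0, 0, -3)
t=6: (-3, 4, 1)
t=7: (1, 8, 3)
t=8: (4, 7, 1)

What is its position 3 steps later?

(6, 10, 4)

Differencing gives (+1, -5, -3), (-3, +4, +4), (+4, +4, +2), (+3, -1, -2), (+1, -5, -3), (-3, +4, +4), (+4, +4, +2), (+3, -1, -2). This is the pattern (+1, -5, -3), (-3, +4, +4), (+4, +4, +2), (+3, -1, -2) repeated.
step 9: apply (+1, -5, -3) → (5, 2, -2)
step 10: apply (-3, +4, +4) → (2, 6, 2)
step 11: apply (+4, +4, +2) → (6, 10, 4)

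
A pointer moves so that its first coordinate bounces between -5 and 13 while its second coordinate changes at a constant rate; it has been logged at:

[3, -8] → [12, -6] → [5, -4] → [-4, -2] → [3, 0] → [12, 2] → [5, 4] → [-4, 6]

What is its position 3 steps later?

[5, 12]

The first coordinate reflects between -5 and 13, moving 9 per step.
  step 8: -4 → 3
  step 9: 3 → 12
  step 10: 12 → 5
The second coordinate changes by +2 each step: at step 10 it is 12.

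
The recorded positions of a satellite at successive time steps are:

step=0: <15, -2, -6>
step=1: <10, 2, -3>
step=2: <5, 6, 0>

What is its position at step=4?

The position changes by <-5, +4, +3> every step.
step 3: <5, 6, 0> + <-5, +4, +3> → <0, 10, 3>
step 4: <0, 10, 3> + <-5, +4, +3> → <-5, 14, 6>

<-5, 14, 6>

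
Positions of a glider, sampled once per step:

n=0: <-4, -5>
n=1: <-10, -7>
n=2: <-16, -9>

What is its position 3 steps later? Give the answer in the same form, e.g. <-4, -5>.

The position changes by <-6, -2> every step.
step 3: <-16, -9> + <-6, -2> → <-22, -11>
step 4: <-22, -11> + <-6, -2> → <-28, -13>
step 5: <-28, -13> + <-6, -2> → <-34, -15>

<-34, -15>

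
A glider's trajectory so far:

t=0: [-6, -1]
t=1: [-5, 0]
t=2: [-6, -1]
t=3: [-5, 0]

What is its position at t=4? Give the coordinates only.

Consecutive displacements [+1, +1], [-1, -1], [+1, +1] scale by a factor of -1 each step.
step 4: [-5, 0] + [-1, -1] → [-6, -1]

[-6, -1]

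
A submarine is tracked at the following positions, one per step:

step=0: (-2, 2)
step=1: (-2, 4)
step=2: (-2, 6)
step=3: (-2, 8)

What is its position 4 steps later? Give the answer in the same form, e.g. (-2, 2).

(-2, 16)

Constant displacement of (+0, +2) per step.
step 4: (-2, 8) + (+0, +2) → (-2, 10)
step 5: (-2, 10) + (+0, +2) → (-2, 12)
step 6: (-2, 12) + (+0, +2) → (-2, 14)
step 7: (-2, 14) + (+0, +2) → (-2, 16)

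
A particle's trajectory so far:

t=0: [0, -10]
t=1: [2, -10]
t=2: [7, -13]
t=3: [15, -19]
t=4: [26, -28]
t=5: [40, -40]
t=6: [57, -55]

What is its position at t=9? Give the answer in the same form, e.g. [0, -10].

[126, -118]

Taking differences between consecutive positions: [+2, +0], [+5, -3], [+8, -6], [+11, -9], [+14, -12], [+17, -15]. These grow by [+3, -3] each step.
step 7: [57, -55] + [+20, -18] → [77, -73]
step 8: [77, -73] + [+23, -21] → [100, -94]
step 9: [100, -94] + [+26, -24] → [126, -118]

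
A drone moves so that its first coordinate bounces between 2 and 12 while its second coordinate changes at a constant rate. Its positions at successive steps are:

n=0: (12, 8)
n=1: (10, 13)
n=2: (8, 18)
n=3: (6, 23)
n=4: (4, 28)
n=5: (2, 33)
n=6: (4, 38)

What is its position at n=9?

The first coordinate reflects between 2 and 12, moving 2 per step.
  step 7: 4 → 6
  step 8: 6 → 8
  step 9: 8 → 10
The second coordinate changes by +5 each step: at step 9 it is 53.

(10, 53)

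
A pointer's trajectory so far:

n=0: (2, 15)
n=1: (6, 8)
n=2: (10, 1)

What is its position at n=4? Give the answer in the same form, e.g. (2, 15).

(18, -13)

The position changes by (+4, -7) every step.
step 3: (10, 1) + (+4, -7) → (14, -6)
step 4: (14, -6) + (+4, -7) → (18, -13)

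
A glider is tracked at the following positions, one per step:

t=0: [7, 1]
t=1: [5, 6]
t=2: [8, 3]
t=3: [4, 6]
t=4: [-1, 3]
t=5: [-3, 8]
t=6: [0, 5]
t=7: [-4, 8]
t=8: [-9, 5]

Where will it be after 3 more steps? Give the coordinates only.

Differencing gives [-2, +5], [+3, -3], [-4, +3], [-5, -3], [-2, +5], [+3, -3], [-4, +3], [-5, -3]. This is the pattern [-2, +5], [+3, -3], [-4, +3], [-5, -3] repeated.
step 9: apply [-2, +5] → [-11, 10]
step 10: apply [+3, -3] → [-8, 7]
step 11: apply [-4, +3] → [-12, 10]

[-12, 10]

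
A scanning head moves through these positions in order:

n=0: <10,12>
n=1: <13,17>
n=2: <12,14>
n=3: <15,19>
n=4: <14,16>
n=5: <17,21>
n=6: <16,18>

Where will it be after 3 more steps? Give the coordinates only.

Step-to-step displacements: <+3,+5>, <-1,-3>, <+3,+5>, <-1,-3>, <+3,+5>, <-1,-3> — a repeating cycle of length 2.
step 7: apply <+3,+5> → <19,23>
step 8: apply <-1,-3> → <18,20>
step 9: apply <+3,+5> → <21,25>

<21,25>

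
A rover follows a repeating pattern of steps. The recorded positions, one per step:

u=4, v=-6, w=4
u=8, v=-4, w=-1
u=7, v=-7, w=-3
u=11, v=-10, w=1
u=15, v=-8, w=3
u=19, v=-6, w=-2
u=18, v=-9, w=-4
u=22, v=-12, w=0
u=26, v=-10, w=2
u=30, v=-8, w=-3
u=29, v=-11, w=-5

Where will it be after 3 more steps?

Step-to-step displacements: (+4,+2,-5), (-1,-3,-2), (+4,-3,+4), (+4,+2,+2), (+4,+2,-5), (-1,-3,-2), (+4,-3,+4), (+4,+2,+2), (+4,+2,-5), (-1,-3,-2) — a repeating cycle of length 4.
step 11: apply (+4,-3,+4) → u=33, v=-14, w=-1
step 12: apply (+4,+2,+2) → u=37, v=-12, w=1
step 13: apply (+4,+2,-5) → u=41, v=-10, w=-4

u=41, v=-10, w=-4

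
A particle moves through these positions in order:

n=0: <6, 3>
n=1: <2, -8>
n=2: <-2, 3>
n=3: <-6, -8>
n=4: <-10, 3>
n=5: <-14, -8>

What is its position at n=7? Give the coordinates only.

<-22, -8>

First: linear, -4 per step → -22 at step 7.
Second: cycles through 3, -8 every 2 steps. Step 7 lands at position 1 of the cycle → -8.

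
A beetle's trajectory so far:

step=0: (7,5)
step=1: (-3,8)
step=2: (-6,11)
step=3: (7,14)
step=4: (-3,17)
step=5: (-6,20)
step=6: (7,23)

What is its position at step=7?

(-3,26)

The first coordinate repeats the cycle [7, -3, -6] with period 3; step 7 mod 3 = 1, giving -3.
The second coordinate changes by +3 each step, so at step 7 it is 5 + 7·(3) = 26.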